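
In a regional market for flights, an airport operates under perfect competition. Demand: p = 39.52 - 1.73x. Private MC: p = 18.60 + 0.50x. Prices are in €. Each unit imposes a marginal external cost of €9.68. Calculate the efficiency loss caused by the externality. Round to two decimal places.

Market equilibrium (private): 18.60 + 0.50x = 39.52 - 1.73x → x_m = 9.3812.
Social marginal cost = private MC + MEC = 28.28 + 0.50x.
Set SMC = demand: 28.28 + 0.50x = 39.52 - 1.73x → x* = 5.0404.
Between x* and x_m the wedge SMC − demand runs linearly from 0 to MEC(x_m), so the loss is a triangle.
DWL = ½ × 4.3408 × 9.6800 = 21.0095.

DWL = €21.01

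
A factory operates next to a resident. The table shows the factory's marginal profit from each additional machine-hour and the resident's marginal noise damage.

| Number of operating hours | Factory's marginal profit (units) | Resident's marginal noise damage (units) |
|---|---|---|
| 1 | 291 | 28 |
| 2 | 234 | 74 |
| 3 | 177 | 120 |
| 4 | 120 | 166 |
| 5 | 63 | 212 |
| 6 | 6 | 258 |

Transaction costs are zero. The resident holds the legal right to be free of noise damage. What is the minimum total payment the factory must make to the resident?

Efficient level: marginal profit ≥ marginal noise damage through level 3, so k* = 3.
With the resident holding the right, the factory must at least compensate total damage at k*: 28 + 74 + 120 = 222.

222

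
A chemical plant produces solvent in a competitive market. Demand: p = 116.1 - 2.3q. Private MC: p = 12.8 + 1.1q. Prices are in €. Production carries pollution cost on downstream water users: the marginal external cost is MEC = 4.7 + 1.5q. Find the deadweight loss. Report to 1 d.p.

DWL = €257.9

Market equilibrium (private): 12.8 + 1.1q = 116.1 - 2.3q → q_m = 30.3824.
Social marginal cost = private MC + MEC = 17.5 + 2.6q.
Set SMC = demand: 17.5 + 2.6q = 116.1 - 2.3q → q* = 20.1224.
Between q* and q_m the wedge SMC − demand runs linearly from 0 to MEC(q_m), so the loss is a triangle.
DWL = ½ × 10.2600 × 50.2735 = 257.9031.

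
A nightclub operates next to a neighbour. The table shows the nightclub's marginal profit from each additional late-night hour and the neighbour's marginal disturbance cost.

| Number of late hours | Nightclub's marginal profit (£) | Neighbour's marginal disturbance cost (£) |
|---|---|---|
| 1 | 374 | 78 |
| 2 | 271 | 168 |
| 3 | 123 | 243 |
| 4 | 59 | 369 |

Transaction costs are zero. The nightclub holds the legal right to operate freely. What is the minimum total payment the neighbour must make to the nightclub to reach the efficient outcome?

Left alone the nightclub would choose level 4 (marginal profit stays positive).
Efficient level: k* = 2 (marginal profit ≥ marginal disturbance cost through 2).
The neighbour must at least cover the nightclub's forgone profit from cutting 4→2: 123 + 59 = 182.

£182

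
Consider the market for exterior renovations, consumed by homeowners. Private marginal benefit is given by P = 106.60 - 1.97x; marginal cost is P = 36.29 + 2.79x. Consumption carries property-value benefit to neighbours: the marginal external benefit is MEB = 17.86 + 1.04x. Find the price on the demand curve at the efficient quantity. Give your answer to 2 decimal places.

Social marginal benefit = demand + MEB = 124.46 - 0.93x.
Set SMB = MC: 124.46 - 0.93x = 36.29 + 2.79x → x* = 23.7016.
Consumer price on the demand curve at x*: 106.60 − 1.97×23.7016 = 59.9078.

P = 59.91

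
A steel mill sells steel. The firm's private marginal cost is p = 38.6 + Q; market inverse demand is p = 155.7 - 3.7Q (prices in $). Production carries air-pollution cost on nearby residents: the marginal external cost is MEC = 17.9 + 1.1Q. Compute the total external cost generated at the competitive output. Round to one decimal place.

$787.4

Market equilibrium (private): 38.6 + Q = 155.7 - 3.7Q → Q_m = 24.9149.
Total external cost = ∫₀^{Q_m} (17.9 + 1.1Q) dQ = 17.9×24.9149 + ½×1.1×24.9149² = 787.3904.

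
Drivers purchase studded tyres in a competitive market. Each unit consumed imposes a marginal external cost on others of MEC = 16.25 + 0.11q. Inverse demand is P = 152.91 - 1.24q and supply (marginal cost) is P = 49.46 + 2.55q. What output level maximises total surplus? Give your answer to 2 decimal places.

q* = 22.36

Social marginal benefit = demand − MEC = 136.66 - 1.35q.
Set SMB = MC: 136.66 - 1.35q = 49.46 + 2.55q → q* = 22.3590.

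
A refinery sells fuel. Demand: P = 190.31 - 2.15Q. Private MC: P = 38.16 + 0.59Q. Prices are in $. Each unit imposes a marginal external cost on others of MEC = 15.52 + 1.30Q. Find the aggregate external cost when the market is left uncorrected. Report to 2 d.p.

$2866.08

Market equilibrium (private): 38.16 + 0.59Q = 190.31 - 2.15Q → Q_m = 55.5292.
Total external cost = ∫₀^{Q_m} (15.52 + 1.30Q) dQ = 15.52×55.5292 + ½×1.30×55.5292² = 2866.0830.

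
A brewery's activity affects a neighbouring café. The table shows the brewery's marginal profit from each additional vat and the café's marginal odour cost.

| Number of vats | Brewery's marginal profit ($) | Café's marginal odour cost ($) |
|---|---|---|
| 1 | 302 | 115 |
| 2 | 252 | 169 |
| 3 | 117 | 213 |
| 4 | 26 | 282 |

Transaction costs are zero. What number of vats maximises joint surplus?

2

Bargaining reaches the level where marginal profit last exceeds marginal odour cost.
That holds through level 2 (252 ≥ 169) but not at 3 (117 < 213).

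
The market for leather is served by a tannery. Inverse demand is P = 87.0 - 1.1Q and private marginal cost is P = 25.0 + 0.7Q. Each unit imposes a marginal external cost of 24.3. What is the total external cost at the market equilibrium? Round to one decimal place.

Market equilibrium (private): 25.0 + 0.7Q = 87.0 - 1.1Q → Q_m = 34.4444.
Total external cost = MEC × Q_m = 24.3 × 34.4444 = 836.9989.

837.0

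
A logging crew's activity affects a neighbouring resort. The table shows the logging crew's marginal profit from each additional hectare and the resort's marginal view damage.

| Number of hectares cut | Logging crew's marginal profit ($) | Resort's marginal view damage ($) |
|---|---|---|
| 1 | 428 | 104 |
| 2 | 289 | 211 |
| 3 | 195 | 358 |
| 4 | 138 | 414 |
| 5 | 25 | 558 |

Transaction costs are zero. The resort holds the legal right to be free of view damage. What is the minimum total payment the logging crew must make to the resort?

Efficient level: marginal profit ≥ marginal view damage through level 2, so k* = 2.
With the resort holding the right, the logging crew must at least compensate total damage at k*: 104 + 211 = 315.

$315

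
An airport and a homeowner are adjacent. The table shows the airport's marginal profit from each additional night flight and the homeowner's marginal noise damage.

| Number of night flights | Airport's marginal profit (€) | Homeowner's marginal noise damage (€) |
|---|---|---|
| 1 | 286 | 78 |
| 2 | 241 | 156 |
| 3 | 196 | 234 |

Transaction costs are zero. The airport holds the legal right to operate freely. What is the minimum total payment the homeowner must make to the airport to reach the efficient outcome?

€196

Left alone the airport would choose level 3 (marginal profit stays positive).
Efficient level: k* = 2 (marginal profit ≥ marginal noise damage through 2).
The homeowner must at least cover the airport's forgone profit from cutting 3→2: 196 = 196.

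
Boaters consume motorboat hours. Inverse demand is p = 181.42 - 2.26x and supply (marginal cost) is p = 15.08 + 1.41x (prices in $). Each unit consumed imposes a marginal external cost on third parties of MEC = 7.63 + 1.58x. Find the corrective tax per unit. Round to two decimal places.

tax = $55.39 per unit

Social marginal benefit = demand − MEC = 173.79 - 3.84x.
Set SMB = MC: 173.79 - 3.84x = 15.08 + 1.41x → x* = 30.2305.
The Pigouvian tax equals MEC at x*: 7.63 + 1.58×30.2305 = 55.3942.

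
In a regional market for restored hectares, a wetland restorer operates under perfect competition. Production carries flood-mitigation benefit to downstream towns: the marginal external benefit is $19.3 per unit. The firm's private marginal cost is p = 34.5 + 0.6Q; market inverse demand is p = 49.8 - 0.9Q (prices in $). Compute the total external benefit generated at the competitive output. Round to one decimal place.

Market equilibrium (private): 34.5 + 0.6Q = 49.8 - 0.9Q → Q_m = 10.2000.
Total external benefit = MEB × Q_m = 19.3 × 10.2000 = 196.8600.

$196.9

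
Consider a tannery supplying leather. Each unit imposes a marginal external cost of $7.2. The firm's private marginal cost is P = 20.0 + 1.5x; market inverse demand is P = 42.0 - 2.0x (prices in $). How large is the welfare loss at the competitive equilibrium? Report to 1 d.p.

Market equilibrium (private): 20.0 + 1.5x = 42.0 - 2.0x → x_m = 6.2857.
Social marginal cost = private MC + MEC = 27.2 + 1.5x.
Set SMC = demand: 27.2 + 1.5x = 42.0 - 2.0x → x* = 4.2286.
Height of the DWL triangle at x_m is SMC(x_m) − demand(x_m) = MEC(x_m) = 7.2000.
DWL = ½ × 2.0571 × 7.2000 = 7.4056.

DWL = $7.4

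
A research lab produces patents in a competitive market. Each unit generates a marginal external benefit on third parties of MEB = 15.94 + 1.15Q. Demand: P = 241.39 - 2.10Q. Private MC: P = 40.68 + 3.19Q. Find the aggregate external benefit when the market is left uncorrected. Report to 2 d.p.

1432.53

Market equilibrium (private): 40.68 + 3.19Q = 241.39 - 2.10Q → Q_m = 37.9414.
Total external benefit = ∫₀^{Q_m} (15.94 + 1.15Q) dQ = 15.94×37.9414 + ½×1.15×37.9414² = 1432.5271.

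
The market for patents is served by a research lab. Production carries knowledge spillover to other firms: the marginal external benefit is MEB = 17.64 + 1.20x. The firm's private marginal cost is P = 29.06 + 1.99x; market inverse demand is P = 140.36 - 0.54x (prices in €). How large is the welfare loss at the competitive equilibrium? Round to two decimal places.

Market equilibrium (private): 29.06 + 1.99x = 140.36 - 0.54x → x_m = 43.9921.
Social marginal cost = private MC − MEB = 11.42 + 0.79x.
Set SMC = demand: 11.42 + 0.79x = 140.36 - 0.54x → x* = 96.9474.
Between x* and x_m the wedge demand − SMC runs linearly from 0 to MEB(x_m), so the loss is a triangle.
DWL = ½ × 52.9553 × 70.4305 = 1864.8341.

DWL = €1864.83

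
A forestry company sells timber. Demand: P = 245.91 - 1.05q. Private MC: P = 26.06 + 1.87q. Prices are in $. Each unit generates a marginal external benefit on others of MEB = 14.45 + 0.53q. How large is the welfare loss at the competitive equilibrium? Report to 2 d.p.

Market equilibrium (private): 26.06 + 1.87q = 245.91 - 1.05q → q_m = 75.2911.
Social marginal cost = private MC − MEB = 11.61 + 1.34q.
Set SMC = demand: 11.61 + 1.34q = 245.91 - 1.05q → q* = 98.0335.
Between q* and q_m the wedge demand − SMC runs linearly from 0 to MEB(q_m), so the loss is a triangle.
DWL = ½ × 22.7424 × 54.3543 = 618.0736.

DWL = $618.07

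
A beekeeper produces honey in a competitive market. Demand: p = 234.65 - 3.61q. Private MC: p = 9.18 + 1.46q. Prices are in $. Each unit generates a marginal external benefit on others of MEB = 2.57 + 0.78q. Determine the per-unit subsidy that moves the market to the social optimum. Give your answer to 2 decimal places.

Social marginal cost = private MC − MEB = 6.61 + 0.68q.
Set SMC = demand: 6.61 + 0.68q = 234.65 - 3.61q → q* = 53.1562.
The Pigouvian subsidy equals MEB at q*: 2.57 + 0.78×53.1562 = 44.0318.

subsidy = $44.03 per unit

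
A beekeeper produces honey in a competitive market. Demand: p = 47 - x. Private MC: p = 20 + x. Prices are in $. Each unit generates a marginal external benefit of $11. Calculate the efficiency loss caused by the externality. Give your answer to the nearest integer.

DWL = $30

Market equilibrium (private): 20 + x = 47 - x → x_m = 13.5000.
Social marginal cost = private MC − MEB = 9 + x.
Set SMC = demand: 9 + x = 47 - x → x* = 19.0000.
The welfare-loss triangle has base |x_m − x*| and height MEB(x_m) (the vertical gap between SMC and demand is zero at x* and MEB at x_m).
DWL = ½ × 5.5000 × 11.0000 = 30.2500.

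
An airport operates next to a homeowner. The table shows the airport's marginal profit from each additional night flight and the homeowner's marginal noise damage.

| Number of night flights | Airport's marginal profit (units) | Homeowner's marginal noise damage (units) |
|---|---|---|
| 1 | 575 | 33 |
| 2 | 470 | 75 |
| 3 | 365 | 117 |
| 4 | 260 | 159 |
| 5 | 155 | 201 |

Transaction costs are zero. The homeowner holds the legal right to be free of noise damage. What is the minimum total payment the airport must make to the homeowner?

Efficient level: marginal profit ≥ marginal noise damage through level 4, so k* = 4.
With the homeowner holding the right, the airport must at least compensate total damage at k*: 33 + 75 + 117 + 159 = 384.

384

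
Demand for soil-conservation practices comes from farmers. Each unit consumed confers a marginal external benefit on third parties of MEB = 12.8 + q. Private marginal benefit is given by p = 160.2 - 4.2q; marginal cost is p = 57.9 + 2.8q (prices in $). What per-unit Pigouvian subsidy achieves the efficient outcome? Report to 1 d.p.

Social marginal benefit = demand + MEB = 173.0 - 3.2q.
Set SMB = MC: 173.0 - 3.2q = 57.9 + 2.8q → q* = 19.1833.
The Pigouvian subsidy equals MEB at q*: 12.8 + 1.0×19.1833 = 31.9833.

subsidy = $32.0 per unit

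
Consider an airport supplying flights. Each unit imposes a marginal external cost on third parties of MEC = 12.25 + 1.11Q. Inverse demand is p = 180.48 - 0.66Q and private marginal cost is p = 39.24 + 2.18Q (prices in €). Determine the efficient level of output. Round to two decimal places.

Social marginal cost = private MC + MEC = 51.49 + 3.29Q.
Set SMC = demand: 51.49 + 3.29Q = 180.48 - 0.66Q → Q* = 32.6557.

Q* = 32.66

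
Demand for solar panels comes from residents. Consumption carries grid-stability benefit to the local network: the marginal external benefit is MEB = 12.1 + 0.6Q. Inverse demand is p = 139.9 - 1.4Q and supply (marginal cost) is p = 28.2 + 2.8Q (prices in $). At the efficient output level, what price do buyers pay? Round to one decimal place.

P = $91.8

Social marginal benefit = demand + MEB = 152.0 - 0.8Q.
Set SMB = MC: 152.0 - 0.8Q = 28.2 + 2.8Q → Q* = 34.3889.
Consumer price on the demand curve at Q*: 139.9 − 1.4×34.3889 = 91.7555.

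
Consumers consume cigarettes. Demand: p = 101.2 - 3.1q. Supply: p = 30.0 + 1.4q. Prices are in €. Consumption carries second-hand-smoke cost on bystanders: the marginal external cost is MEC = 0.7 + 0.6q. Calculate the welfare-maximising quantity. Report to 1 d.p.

Social marginal benefit = demand − MEC = 100.5 - 3.7q.
Set SMB = MC: 100.5 - 3.7q = 30.0 + 1.4q → q* = 13.8235.

q* = 13.8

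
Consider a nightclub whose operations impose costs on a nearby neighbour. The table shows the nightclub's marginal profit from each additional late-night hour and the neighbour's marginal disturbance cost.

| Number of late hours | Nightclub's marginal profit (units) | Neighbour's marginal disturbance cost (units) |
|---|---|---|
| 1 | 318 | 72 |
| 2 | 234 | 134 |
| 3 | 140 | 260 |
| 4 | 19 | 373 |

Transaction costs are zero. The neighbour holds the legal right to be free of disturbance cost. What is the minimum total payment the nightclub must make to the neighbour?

Efficient level: marginal profit ≥ marginal disturbance cost through level 2, so k* = 2.
With the neighbour holding the right, the nightclub must at least compensate total damage at k*: 72 + 134 = 206.

206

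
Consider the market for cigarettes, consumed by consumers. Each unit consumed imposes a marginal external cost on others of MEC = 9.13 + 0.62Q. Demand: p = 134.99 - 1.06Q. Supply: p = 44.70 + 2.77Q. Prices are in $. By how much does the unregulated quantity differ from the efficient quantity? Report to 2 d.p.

5.34 units

Market equilibrium (private): 44.70 + 2.77Q = 134.99 - 1.06Q → Q_m = 23.5744.
Social marginal benefit = demand − MEC = 125.86 - 1.68Q.
Set SMB = MC: 125.86 - 1.68Q = 44.70 + 2.77Q → Q* = 18.2382.
Gap = |23.5744 − 18.2382| = 5.3362.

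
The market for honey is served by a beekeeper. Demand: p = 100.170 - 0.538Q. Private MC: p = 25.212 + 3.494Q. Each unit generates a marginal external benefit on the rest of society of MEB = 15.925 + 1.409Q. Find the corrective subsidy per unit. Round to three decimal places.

subsidy = 64.745 per unit

Social marginal cost = private MC − MEB = 9.287 + 2.085Q.
Set SMC = demand: 9.287 + 2.085Q = 100.170 - 0.538Q → Q* = 34.6485.
The Pigouvian subsidy equals MEB at Q*: 15.925 + 1.409×34.6485 = 64.7447.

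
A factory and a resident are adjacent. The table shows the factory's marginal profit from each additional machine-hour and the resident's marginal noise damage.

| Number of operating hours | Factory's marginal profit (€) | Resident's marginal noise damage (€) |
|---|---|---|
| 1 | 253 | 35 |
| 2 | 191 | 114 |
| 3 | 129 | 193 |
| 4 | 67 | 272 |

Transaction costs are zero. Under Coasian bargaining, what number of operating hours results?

Bargaining reaches the level where marginal profit last exceeds marginal noise damage.
That holds through level 2 (191 ≥ 114) but not at 3 (129 < 193).

2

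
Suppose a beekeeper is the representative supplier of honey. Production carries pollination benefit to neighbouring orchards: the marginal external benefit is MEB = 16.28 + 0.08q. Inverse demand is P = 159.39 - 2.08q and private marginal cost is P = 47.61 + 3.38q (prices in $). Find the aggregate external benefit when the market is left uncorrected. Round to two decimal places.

Market equilibrium (private): 47.61 + 3.38q = 159.39 - 2.08q → q_m = 20.4725.
Total external benefit = ∫₀^{q_m} (16.28 + 0.08q) dq = 16.28×20.4725 + ½×0.08×20.4725² = 350.0572.

$350.06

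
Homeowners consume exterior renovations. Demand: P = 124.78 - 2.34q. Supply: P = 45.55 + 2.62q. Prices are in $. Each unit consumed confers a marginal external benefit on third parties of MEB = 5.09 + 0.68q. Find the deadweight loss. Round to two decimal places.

DWL = $29.73

Market equilibrium (private): 45.55 + 2.62q = 124.78 - 2.34q → q_m = 15.9738.
Social marginal benefit = demand + MEB = 129.87 - 1.66q.
Set SMB = MC: 129.87 - 1.66q = 45.55 + 2.62q → q* = 19.7009.
The loss is the area between SMB and MC from q* to q_m; with linear curves that's a triangle of height MEB(q_m).
DWL = ½ × 3.7271 × 15.9522 = 29.7277.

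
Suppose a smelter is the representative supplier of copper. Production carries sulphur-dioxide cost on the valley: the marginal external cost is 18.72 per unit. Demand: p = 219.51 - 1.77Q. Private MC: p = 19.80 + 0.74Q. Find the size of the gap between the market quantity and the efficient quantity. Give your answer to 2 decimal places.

7.46 units

Market equilibrium (private): 19.80 + 0.74Q = 219.51 - 1.77Q → Q_m = 79.5657.
Social marginal cost = private MC + MEC = 38.52 + 0.74Q.
Set SMC = demand: 38.52 + 0.74Q = 219.51 - 1.77Q → Q* = 72.1076.
Gap = |79.5657 − 72.1076| = 7.4581.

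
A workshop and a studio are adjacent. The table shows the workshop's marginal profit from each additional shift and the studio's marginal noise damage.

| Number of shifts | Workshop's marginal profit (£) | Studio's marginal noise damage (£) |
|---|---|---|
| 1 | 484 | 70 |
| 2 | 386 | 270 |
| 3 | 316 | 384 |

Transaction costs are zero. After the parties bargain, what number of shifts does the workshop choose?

Bargaining reaches the level where marginal profit last exceeds marginal noise damage.
That holds through level 2 (386 ≥ 270) but not at 3 (316 < 384).

2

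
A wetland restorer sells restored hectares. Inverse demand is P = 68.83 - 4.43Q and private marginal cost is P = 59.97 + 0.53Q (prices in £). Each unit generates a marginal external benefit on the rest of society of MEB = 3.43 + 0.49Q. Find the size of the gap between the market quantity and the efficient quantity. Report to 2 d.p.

Market equilibrium (private): 59.97 + 0.53Q = 68.83 - 4.43Q → Q_m = 1.7863.
Social marginal cost = private MC − MEB = 56.54 + 0.04Q.
Set SMC = demand: 56.54 + 0.04Q = 68.83 - 4.43Q → Q* = 2.7494.
Gap = |1.7863 − 2.7494| = 0.9631.

0.96 units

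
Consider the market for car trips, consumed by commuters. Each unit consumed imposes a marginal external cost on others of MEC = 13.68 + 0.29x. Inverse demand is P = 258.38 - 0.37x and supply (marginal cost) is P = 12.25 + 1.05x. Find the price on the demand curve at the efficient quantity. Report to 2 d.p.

P = 208.08

Social marginal benefit = demand − MEC = 244.70 - 0.66x.
Set SMB = MC: 244.70 - 0.66x = 12.25 + 1.05x → x* = 135.9357.
Consumer price on the demand curve at x*: 258.38 − 0.37×135.9357 = 208.0838.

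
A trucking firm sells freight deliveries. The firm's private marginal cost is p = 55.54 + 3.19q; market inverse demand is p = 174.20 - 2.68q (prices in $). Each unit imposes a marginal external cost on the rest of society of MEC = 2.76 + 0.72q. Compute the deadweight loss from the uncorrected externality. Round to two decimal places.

Market equilibrium (private): 55.54 + 3.19q = 174.20 - 2.68q → q_m = 20.2147.
Social marginal cost = private MC + MEC = 58.30 + 3.91q.
Set SMC = demand: 58.30 + 3.91q = 174.20 - 2.68q → q* = 17.5873.
The loss is the area between SMC and demand from q* to q_m; with linear curves that's a triangle of height MEC(q_m).
DWL = ½ × 2.6274 × 17.3145 = 22.7461.

DWL = $22.75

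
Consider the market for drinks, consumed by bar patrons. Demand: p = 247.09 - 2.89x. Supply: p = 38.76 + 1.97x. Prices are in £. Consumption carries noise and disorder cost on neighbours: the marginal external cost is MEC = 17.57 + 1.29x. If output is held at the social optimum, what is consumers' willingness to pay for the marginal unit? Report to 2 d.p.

P = £157.45

Social marginal benefit = demand − MEC = 229.52 - 4.18x.
Set SMB = MC: 229.52 - 4.18x = 38.76 + 1.97x → x* = 31.0179.
Consumer price on the demand curve at x*: 247.09 − 2.89×31.0179 = 157.4483.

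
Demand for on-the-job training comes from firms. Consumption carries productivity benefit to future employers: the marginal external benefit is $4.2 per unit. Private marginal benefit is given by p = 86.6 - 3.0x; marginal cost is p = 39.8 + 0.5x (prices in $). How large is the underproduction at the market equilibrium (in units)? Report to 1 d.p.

1.2 units

Market equilibrium (private): 39.8 + 0.5x = 86.6 - 3.0x → x_m = 13.3714.
Social marginal benefit = demand + MEB = 90.8 - 3.0x.
Set SMB = MC: 90.8 - 3.0x = 39.8 + 0.5x → x* = 14.5714.
Gap = |13.3714 − 14.5714| = 1.2000.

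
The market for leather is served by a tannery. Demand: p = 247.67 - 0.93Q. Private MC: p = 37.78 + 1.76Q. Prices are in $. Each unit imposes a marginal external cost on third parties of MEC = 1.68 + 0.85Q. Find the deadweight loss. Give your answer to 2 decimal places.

DWL = $653.15

Market equilibrium (private): 37.78 + 1.76Q = 247.67 - 0.93Q → Q_m = 78.0260.
Social marginal cost = private MC + MEC = 39.46 + 2.61Q.
Set SMC = demand: 39.46 + 2.61Q = 247.67 - 0.93Q → Q* = 58.8164.
The welfare-loss triangle has base |Q_m − Q*| and height MEC(Q_m) (the vertical gap between SMC and demand is zero at Q* and MEC at Q_m).
DWL = ½ × 19.2096 × 68.0021 = 653.1466.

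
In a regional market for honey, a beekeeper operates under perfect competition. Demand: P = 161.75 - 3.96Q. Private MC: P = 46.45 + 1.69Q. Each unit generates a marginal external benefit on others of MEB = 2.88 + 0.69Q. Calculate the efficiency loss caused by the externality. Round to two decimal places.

DWL = 29.00

Market equilibrium (private): 46.45 + 1.69Q = 161.75 - 3.96Q → Q_m = 20.4071.
Social marginal cost = private MC − MEB = 43.57 + Q.
Set SMC = demand: 43.57 + Q = 161.75 - 3.96Q → Q* = 23.8266.
Between Q* and Q_m the wedge demand − SMC runs linearly from 0 to MEB(Q_m), so the loss is a triangle.
DWL = ½ × 3.4195 × 16.9609 = 28.9989.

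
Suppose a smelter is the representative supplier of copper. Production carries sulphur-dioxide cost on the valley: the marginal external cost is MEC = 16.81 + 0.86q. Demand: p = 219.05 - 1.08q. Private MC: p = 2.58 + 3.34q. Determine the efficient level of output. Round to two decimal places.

q* = 37.81

Social marginal cost = private MC + MEC = 19.39 + 4.20q.
Set SMC = demand: 19.39 + 4.20q = 219.05 - 1.08q → q* = 37.8144.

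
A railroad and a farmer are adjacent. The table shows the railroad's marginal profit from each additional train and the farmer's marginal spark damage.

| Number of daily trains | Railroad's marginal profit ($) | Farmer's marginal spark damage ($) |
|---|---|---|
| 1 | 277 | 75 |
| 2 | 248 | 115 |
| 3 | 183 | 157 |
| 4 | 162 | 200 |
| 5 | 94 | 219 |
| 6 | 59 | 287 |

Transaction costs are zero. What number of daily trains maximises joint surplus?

Bargaining reaches the level where marginal profit last exceeds marginal spark damage.
That holds through level 3 (183 ≥ 157) but not at 4 (162 < 200).

3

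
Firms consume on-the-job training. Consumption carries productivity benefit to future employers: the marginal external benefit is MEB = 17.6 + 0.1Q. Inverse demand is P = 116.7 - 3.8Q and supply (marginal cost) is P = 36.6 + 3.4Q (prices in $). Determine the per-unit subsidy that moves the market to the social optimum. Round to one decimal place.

Social marginal benefit = demand + MEB = 134.3 - 3.7Q.
Set SMB = MC: 134.3 - 3.7Q = 36.6 + 3.4Q → Q* = 13.7606.
The Pigouvian subsidy equals MEB at Q*: 17.6 + 0.1×13.7606 = 18.9761.

subsidy = $19.0 per unit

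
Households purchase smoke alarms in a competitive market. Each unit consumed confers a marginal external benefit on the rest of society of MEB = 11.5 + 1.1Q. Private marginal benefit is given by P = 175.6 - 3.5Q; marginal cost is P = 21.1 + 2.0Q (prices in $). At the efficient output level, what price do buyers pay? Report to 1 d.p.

P = $43.6

Social marginal benefit = demand + MEB = 187.1 - 2.4Q.
Set SMB = MC: 187.1 - 2.4Q = 21.1 + 2.0Q → Q* = 37.7273.
Consumer price on the demand curve at Q*: 175.6 − 3.5×37.7273 = 43.5545.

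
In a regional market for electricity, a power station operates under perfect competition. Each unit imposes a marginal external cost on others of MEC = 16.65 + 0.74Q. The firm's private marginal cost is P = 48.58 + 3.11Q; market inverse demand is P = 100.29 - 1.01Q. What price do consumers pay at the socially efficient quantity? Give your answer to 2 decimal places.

Social marginal cost = private MC + MEC = 65.23 + 3.85Q.
Set SMC = demand: 65.23 + 3.85Q = 100.29 - 1.01Q → Q* = 7.2140.
Consumer price on the demand curve at Q*: 100.29 − 1.01×7.2140 = 93.0039.

P = 93.00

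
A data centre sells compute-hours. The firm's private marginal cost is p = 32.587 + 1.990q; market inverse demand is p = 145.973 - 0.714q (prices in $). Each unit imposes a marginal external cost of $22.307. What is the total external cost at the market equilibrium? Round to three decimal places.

Market equilibrium (private): 32.587 + 1.990q = 145.973 - 0.714q → q_m = 41.9327.
Total external cost = MEC × q_m = 22.307 × 41.9327 = 935.3927.

$935.393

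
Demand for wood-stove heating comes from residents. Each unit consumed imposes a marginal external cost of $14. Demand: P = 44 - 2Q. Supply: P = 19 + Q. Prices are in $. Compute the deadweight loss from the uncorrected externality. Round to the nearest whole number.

DWL = $33

Market equilibrium (private): 19 + Q = 44 - 2Q → Q_m = 8.3333.
Social marginal benefit = demand − MEC = 30 - 2Q.
Set SMB = MC: 30 - 2Q = 19 + Q → Q* = 3.6667.
The loss is the area between SMB and MC from Q* to Q_m; with linear curves that's a triangle of height MEC(Q_m).
DWL = ½ × 4.6666 × 14.0000 = 32.6662.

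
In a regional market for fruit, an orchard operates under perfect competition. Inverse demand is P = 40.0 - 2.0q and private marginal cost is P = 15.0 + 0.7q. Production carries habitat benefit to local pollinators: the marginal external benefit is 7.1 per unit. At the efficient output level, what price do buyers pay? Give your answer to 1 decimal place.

Social marginal cost = private MC − MEB = 7.9 + 0.7q.
Set SMC = demand: 7.9 + 0.7q = 40.0 - 2.0q → q* = 11.8889.
Consumer price on the demand curve at q*: 40.0 − 2.0×11.8889 = 16.2222.

P = 16.2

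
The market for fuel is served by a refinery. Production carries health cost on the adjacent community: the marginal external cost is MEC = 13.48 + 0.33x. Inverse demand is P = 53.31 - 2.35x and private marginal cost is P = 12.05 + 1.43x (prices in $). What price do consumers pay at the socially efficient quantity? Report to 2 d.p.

P = $37.43

Social marginal cost = private MC + MEC = 25.53 + 1.76x.
Set SMC = demand: 25.53 + 1.76x = 53.31 - 2.35x → x* = 6.7591.
Consumer price on the demand curve at x*: 53.31 − 2.35×6.7591 = 37.4261.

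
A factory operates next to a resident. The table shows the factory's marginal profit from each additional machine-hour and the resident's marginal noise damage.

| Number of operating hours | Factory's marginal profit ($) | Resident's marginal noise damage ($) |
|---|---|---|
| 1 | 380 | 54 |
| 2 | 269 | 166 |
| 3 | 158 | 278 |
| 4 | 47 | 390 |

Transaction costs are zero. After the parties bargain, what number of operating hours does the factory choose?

2

Bargaining reaches the level where marginal profit last exceeds marginal noise damage.
That holds through level 2 (269 ≥ 166) but not at 3 (158 < 278).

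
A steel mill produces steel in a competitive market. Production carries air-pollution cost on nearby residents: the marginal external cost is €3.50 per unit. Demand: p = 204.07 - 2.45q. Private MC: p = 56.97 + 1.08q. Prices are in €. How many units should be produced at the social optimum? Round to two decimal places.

q* = 40.68

Social marginal cost = private MC + MEC = 60.47 + 1.08q.
Set SMC = demand: 60.47 + 1.08q = 204.07 - 2.45q → q* = 40.6799.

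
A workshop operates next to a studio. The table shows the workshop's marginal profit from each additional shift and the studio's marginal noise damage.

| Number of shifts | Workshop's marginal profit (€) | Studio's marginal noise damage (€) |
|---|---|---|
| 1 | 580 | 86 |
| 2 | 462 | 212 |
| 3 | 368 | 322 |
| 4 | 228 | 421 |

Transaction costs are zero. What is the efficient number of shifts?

Bargaining reaches the level where marginal profit last exceeds marginal noise damage.
That holds through level 3 (368 ≥ 322) but not at 4 (228 < 421).

3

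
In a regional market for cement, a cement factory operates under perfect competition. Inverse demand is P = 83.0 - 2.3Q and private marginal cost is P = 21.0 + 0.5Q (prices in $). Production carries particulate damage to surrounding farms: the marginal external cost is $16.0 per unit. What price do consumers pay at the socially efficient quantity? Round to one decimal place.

Social marginal cost = private MC + MEC = 37.0 + 0.5Q.
Set SMC = demand: 37.0 + 0.5Q = 83.0 - 2.3Q → Q* = 16.4286.
Consumer price on the demand curve at Q*: 83.0 − 2.3×16.4286 = 45.2142.

P = $45.2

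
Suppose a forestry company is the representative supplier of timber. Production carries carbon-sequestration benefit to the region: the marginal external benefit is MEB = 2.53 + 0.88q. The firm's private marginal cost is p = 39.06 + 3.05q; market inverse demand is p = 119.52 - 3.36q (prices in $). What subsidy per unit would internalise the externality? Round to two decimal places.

subsidy = $15.74 per unit

Social marginal cost = private MC − MEB = 36.53 + 2.17q.
Set SMC = demand: 36.53 + 2.17q = 119.52 - 3.36q → q* = 15.0072.
The Pigouvian subsidy equals MEB at q*: 2.53 + 0.88×15.0072 = 15.7363.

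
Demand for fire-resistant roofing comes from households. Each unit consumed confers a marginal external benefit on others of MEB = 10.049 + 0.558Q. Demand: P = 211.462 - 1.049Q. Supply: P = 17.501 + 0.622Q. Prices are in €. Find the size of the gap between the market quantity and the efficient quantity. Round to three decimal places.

Market equilibrium (private): 17.501 + 0.622Q = 211.462 - 1.049Q → Q_m = 116.0748.
Social marginal benefit = demand + MEB = 221.511 - 0.491Q.
Set SMB = MC: 221.511 - 0.491Q = 17.501 + 0.622Q → Q* = 183.2974.
Gap = |116.0748 − 183.2974| = 67.2226.

67.223 units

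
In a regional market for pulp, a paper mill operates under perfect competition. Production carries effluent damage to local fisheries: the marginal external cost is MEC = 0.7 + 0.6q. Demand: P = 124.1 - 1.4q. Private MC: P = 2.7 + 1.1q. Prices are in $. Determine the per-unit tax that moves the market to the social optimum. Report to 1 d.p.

tax = $24.1 per unit

Social marginal cost = private MC + MEC = 3.4 + 1.7q.
Set SMC = demand: 3.4 + 1.7q = 124.1 - 1.4q → q* = 38.9355.
The Pigouvian tax equals MEC at q*: 0.7 + 0.6×38.9355 = 24.0613.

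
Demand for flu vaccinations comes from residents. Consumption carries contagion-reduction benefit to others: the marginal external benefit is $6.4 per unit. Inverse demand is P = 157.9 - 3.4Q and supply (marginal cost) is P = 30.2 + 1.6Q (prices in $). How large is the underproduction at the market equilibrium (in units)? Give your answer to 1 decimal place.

Market equilibrium (private): 30.2 + 1.6Q = 157.9 - 3.4Q → Q_m = 25.5400.
Social marginal benefit = demand + MEB = 164.3 - 3.4Q.
Set SMB = MC: 164.3 - 3.4Q = 30.2 + 1.6Q → Q* = 26.8200.
Gap = |25.5400 − 26.8200| = 1.2800.

1.3 units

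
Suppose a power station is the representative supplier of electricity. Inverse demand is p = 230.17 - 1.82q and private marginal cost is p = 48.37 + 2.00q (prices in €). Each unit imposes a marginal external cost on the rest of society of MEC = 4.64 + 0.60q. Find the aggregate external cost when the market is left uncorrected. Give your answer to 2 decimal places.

Market equilibrium (private): 48.37 + 2.00q = 230.17 - 1.82q → q_m = 47.5916.
Total external cost = ∫₀^{q_m} (4.64 + 0.60q) dq = 4.64×47.5916 + ½×0.60×47.5916² = 900.3131.

€900.31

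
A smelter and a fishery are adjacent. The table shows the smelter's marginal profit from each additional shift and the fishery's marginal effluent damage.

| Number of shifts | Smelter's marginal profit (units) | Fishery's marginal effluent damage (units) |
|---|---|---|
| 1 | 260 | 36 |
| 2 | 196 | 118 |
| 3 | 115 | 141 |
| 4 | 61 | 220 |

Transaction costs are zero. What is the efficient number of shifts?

Bargaining reaches the level where marginal profit last exceeds marginal effluent damage.
That holds through level 2 (196 ≥ 118) but not at 3 (115 < 141).

2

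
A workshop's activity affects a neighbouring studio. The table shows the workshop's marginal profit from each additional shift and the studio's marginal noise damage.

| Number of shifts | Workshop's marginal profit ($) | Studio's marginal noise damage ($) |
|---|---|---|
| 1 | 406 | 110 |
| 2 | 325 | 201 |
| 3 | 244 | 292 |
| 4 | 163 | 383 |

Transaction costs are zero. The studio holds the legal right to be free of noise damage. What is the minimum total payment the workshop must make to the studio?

$311

Efficient level: marginal profit ≥ marginal noise damage through level 2, so k* = 2.
With the studio holding the right, the workshop must at least compensate total damage at k*: 110 + 201 = 311.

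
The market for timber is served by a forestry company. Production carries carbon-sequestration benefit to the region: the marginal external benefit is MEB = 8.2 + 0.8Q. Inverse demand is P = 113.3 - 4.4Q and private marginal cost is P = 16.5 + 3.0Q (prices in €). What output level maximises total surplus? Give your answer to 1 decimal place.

Q* = 15.9

Social marginal cost = private MC − MEB = 8.3 + 2.2Q.
Set SMC = demand: 8.3 + 2.2Q = 113.3 - 4.4Q → Q* = 15.9091.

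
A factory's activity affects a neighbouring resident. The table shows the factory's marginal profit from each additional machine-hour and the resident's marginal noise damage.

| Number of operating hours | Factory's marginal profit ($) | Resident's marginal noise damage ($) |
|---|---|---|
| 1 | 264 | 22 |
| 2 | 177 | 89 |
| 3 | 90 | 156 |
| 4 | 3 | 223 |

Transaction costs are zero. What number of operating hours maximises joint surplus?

2

Bargaining reaches the level where marginal profit last exceeds marginal noise damage.
That holds through level 2 (177 ≥ 89) but not at 3 (90 < 156).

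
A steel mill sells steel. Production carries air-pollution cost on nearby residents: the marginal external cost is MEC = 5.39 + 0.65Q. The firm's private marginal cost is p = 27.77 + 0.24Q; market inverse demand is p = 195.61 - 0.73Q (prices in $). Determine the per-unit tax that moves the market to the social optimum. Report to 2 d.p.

tax = $70.57 per unit

Social marginal cost = private MC + MEC = 33.16 + 0.89Q.
Set SMC = demand: 33.16 + 0.89Q = 195.61 - 0.73Q → Q* = 100.2778.
The Pigouvian tax equals MEC at Q*: 5.39 + 0.65×100.2778 = 70.5706.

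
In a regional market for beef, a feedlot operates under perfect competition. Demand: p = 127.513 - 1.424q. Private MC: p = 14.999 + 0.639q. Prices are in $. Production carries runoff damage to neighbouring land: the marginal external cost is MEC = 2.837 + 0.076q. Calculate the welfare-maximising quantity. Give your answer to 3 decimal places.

Social marginal cost = private MC + MEC = 17.836 + 0.715q.
Set SMC = demand: 17.836 + 0.715q = 127.513 - 1.424q → q* = 51.2749.

q* = 51.275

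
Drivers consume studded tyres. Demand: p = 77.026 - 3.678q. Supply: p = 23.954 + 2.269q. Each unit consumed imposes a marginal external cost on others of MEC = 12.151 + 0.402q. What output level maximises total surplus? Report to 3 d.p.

q* = 6.445

Social marginal benefit = demand − MEC = 64.875 - 4.080q.
Set SMB = MC: 64.875 - 4.080q = 23.954 + 2.269q → q* = 6.4453.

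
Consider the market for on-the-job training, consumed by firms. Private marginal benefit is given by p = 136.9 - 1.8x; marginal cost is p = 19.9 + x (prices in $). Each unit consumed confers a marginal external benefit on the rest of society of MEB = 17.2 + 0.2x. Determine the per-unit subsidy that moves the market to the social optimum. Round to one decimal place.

subsidy = $27.5 per unit

Social marginal benefit = demand + MEB = 154.1 - 1.6x.
Set SMB = MC: 154.1 - 1.6x = 19.9 + x → x* = 51.6154.
The Pigouvian subsidy equals MEB at x*: 17.2 + 0.2×51.6154 = 27.5231.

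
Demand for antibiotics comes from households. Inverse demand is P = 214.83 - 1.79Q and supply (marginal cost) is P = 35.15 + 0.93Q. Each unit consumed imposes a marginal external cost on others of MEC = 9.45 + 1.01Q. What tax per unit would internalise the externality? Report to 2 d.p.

Social marginal benefit = demand − MEC = 205.38 - 2.80Q.
Set SMB = MC: 205.38 - 2.80Q = 35.15 + 0.93Q → Q* = 45.6381.
The Pigouvian tax equals MEC at Q*: 9.45 + 1.01×45.6381 = 55.5445.

tax = 55.54 per unit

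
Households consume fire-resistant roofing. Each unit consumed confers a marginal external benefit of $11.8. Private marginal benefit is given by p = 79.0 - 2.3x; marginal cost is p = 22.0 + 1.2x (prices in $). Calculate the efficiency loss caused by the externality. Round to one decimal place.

Market equilibrium (private): 22.0 + 1.2x = 79.0 - 2.3x → x_m = 16.2857.
Social marginal benefit = demand + MEB = 90.8 - 2.3x.
Set SMB = MC: 90.8 - 2.3x = 22.0 + 1.2x → x* = 19.6571.
Between x* and x_m the wedge SMB − MC runs linearly from 0 to MEB(x_m), so the loss is a triangle.
DWL = ½ × 3.3714 × 11.8000 = 19.8913.

DWL = $19.9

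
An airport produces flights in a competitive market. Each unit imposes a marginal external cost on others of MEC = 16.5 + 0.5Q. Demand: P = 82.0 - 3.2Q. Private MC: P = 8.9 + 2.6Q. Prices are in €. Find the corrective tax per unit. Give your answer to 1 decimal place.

tax = €21.0 per unit

Social marginal cost = private MC + MEC = 25.4 + 3.1Q.
Set SMC = demand: 25.4 + 3.1Q = 82.0 - 3.2Q → Q* = 8.9841.
The Pigouvian tax equals MEC at Q*: 16.5 + 0.5×8.9841 = 20.9921.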